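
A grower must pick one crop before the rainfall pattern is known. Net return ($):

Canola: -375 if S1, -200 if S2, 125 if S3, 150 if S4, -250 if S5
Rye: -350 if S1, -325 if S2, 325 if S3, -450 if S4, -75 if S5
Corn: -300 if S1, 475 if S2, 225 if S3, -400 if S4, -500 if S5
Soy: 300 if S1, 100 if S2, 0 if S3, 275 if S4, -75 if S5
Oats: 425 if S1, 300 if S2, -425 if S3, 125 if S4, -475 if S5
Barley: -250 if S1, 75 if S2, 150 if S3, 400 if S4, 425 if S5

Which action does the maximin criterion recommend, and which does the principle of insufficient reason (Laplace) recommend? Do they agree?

Row minima: Canola=-375, Rye=-450, Corn=-500, Soy=-75, Oats=-475, Barley=-250
Best worst-case = -75 → Soy.
Row averages: Canola=-110, Rye=-175, Corn=-100, Soy=120, Oats=-10, Barley=160
Highest average = 160 → Barley.

maximin → Soy; laplace → Barley (disagree)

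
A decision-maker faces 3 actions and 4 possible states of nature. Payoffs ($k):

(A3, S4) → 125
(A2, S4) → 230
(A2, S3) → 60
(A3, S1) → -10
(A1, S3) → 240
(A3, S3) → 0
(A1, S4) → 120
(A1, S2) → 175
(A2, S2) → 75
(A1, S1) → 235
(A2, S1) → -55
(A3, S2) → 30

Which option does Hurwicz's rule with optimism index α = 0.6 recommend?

A1: 0.6·240 + 0.4·120 = 192
A2: 0.6·230 + 0.4·(-55) = 116
A3: 0.6·125 + 0.4·(-10) = 71
Highest Hurwicz score = 192 → A1.

A1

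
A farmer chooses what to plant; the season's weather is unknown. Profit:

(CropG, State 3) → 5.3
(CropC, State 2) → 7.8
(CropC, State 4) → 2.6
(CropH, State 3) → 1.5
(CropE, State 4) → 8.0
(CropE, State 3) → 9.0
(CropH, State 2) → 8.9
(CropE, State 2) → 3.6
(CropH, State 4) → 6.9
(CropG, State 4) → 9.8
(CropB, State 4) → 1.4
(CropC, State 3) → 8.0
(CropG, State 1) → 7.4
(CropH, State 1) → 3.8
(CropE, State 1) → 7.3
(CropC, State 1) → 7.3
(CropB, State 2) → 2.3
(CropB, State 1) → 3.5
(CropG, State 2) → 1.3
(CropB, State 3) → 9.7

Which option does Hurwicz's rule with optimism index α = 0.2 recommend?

CropE

CropE: 0.2·9.0 + 0.8·3.6 = 4.68
CropC: 0.2·8.0 + 0.8·2.6 = 3.68
CropH: 0.2·8.9 + 0.8·1.5 = 2.98
CropG: 0.2·9.8 + 0.8·1.3 = 3
CropB: 0.2·9.7 + 0.8·1.4 = 3.06
Highest Hurwicz score = 4.68 → CropE.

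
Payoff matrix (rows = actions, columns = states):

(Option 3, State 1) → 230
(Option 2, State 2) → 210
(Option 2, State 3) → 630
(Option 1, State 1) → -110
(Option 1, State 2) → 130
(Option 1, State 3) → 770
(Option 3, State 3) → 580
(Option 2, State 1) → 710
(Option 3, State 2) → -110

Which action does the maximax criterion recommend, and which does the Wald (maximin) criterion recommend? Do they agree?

Row maxima: Option 1=770, Option 2=710, Option 3=580
Best best-case = 770 → Option 1.
Row minima: Option 1=-110, Option 2=210, Option 3=-110
Best worst-case = 210 → Option 2.

maximax → Option 1; maximin → Option 2 (disagree)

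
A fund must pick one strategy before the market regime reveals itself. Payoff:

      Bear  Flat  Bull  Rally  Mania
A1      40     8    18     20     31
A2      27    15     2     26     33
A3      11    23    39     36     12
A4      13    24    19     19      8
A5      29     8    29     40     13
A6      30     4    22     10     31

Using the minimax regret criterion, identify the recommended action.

Column bests: Bear=40, Flat=24, Bull=39, Rally=40, Mania=33.
A1 regrets: 0, 16, 21, 20, 2 → max 21
A2 regrets: 13, 9, 37, 14, 0 → max 37
A3 regrets: 29, 1, 0, 4, 21 → max 29
A4 regrets: 27, 0, 20, 21, 25 → max 27
A5 regrets: 11, 16, 10, 0, 20 → max 20
A6 regrets: 10, 20, 17, 30, 2 → max 30
Smallest max regret = 20 → A5.

A5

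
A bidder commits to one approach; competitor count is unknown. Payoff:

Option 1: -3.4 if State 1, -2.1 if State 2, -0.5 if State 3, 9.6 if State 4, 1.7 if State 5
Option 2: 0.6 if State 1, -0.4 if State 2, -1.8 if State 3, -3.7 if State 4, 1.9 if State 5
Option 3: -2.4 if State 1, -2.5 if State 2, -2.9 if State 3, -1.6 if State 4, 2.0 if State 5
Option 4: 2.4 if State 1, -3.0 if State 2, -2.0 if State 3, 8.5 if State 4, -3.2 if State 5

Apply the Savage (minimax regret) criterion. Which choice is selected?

Option 4

Column bests: State 1=2.4, State 2=-0.4, State 3=-0.5, State 4=9.6, State 5=2.0.
Option 1 regrets: 5.8, 1.7, 0.0, 0.0, 0.3 → max 5.8
Option 2 regrets: 1.8, 0.0, 1.3, 13.3, 0.1 → max 13.3
Option 3 regrets: 4.8, 2.1, 2.4, 11.2, 0.0 → max 11.2
Option 4 regrets: 0.0, 2.6, 1.5, 1.1, 5.2 → max 5.2
Smallest max regret = 5.2 → Option 4.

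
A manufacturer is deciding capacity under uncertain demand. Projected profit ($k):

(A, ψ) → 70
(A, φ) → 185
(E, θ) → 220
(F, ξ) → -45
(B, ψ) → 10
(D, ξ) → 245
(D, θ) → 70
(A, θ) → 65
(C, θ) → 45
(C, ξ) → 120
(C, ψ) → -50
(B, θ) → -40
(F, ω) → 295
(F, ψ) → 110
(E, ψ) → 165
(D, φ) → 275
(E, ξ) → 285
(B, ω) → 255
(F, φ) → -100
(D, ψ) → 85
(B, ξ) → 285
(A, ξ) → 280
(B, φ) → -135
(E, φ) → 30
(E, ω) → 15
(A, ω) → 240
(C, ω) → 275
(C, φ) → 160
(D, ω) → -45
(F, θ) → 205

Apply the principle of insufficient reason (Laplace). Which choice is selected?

Row averages: A=168, B=75, C=110, D=126, E=143, F=93
Highest average = 168 → A.

A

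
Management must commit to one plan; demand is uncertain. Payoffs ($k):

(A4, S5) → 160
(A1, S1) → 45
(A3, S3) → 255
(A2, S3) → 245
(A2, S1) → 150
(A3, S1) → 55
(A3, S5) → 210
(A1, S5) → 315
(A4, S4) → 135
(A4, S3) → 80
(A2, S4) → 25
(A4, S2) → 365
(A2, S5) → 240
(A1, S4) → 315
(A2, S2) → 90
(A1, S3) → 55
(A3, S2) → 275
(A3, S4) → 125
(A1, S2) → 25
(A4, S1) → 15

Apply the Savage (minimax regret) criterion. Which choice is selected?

A4

Column bests: S1=150, S2=365, S3=255, S4=315, S5=315.
A1 regrets: 105, 340, 200, 0, 0 → max 340
A2 regrets: 0, 275, 10, 290, 75 → max 290
A3 regrets: 95, 90, 0, 190, 105 → max 190
A4 regrets: 135, 0, 175, 180, 155 → max 180
Smallest max regret = 180 → A4.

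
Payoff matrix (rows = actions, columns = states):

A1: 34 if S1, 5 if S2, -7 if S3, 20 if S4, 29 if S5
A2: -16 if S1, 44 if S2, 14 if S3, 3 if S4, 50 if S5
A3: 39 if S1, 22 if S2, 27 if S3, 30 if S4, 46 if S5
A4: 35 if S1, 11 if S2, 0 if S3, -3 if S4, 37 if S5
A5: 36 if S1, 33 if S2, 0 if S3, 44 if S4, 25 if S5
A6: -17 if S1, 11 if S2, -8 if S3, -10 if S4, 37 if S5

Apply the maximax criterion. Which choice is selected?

A2

Row maxima: A1=34, A2=50, A3=46, A4=37, A5=44, A6=37
Best best-case = 50 → A2.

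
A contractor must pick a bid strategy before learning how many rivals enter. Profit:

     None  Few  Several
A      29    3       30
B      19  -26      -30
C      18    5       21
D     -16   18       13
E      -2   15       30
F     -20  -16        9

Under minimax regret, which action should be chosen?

C

Column bests: None=29, Few=18, Several=30.
A regrets: 0, 15, 0 → max 15
B regrets: 10, 44, 60 → max 60
C regrets: 11, 13, 9 → max 13
D regrets: 45, 0, 17 → max 45
E regrets: 31, 3, 0 → max 31
F regrets: 49, 34, 21 → max 49
Smallest max regret = 13 → C.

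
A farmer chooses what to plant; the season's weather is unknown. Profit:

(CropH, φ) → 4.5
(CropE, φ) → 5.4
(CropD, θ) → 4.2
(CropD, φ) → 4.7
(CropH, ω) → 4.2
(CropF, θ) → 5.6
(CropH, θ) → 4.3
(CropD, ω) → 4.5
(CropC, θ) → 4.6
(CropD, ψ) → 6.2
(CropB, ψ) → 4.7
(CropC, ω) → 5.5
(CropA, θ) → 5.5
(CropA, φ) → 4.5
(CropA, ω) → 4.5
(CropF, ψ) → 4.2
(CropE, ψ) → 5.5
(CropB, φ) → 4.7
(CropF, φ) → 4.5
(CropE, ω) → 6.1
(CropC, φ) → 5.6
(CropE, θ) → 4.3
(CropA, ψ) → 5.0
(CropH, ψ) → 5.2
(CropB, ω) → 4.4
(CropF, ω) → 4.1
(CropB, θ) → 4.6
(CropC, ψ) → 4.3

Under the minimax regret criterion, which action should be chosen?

CropE

Column bests: θ=5.6, φ=5.6, ψ=6.2, ω=6.1.
CropH regrets: 1.3, 1.1, 1.0, 1.9 → max 1.9
CropC regrets: 1.0, 0.0, 1.9, 0.6 → max 1.9
CropD regrets: 1.4, 0.9, 0.0, 1.6 → max 1.6
CropE regrets: 1.3, 0.2, 0.7, 0.0 → max 1.3
CropA regrets: 0.1, 1.1, 1.2, 1.6 → max 1.6
CropB regrets: 1.0, 0.9, 1.5, 1.7 → max 1.7
CropF regrets: 0.0, 1.1, 2.0, 2.0 → max 2.0
Smallest max regret = 1.3 → CropE.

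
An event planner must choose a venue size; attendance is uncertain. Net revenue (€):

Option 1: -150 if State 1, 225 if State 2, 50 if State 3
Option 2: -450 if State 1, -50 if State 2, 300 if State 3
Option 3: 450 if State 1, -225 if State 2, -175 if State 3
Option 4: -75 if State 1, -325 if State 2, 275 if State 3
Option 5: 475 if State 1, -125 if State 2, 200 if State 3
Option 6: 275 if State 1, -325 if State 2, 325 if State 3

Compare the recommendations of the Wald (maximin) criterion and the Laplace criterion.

maximin → Option 5; laplace → Option 5 (agree)

Row minima: Option 1=-150, Option 2=-450, Option 3=-225, Option 4=-325, Option 5=-125, Option 6=-325
Best worst-case = -125 → Option 5.
Row averages: Option 1=125/3, Option 2=-200/3, Option 3=50/3, Option 4=-125/3, Option 5=550/3, Option 6=275/3
Highest average = 550/3 → Option 5.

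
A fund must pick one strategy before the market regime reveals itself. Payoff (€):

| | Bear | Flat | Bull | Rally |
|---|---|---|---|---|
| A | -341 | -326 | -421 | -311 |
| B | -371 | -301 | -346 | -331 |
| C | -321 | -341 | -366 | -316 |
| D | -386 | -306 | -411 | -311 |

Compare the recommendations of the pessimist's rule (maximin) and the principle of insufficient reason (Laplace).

Row minima: A=-421, B=-371, C=-366, D=-411
Best worst-case = -366 → C.
Row averages: A=-349.75, B=-337.25, C=-336, D=-353.5
Highest average = -336 → C.

maximin → C; laplace → C (agree)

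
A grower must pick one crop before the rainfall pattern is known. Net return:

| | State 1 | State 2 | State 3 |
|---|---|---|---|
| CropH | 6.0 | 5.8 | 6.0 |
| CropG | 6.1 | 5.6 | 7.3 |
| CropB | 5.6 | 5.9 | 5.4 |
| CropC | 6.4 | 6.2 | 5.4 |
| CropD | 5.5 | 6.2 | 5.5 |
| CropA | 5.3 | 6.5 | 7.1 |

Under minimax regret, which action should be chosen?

CropG

Column bests: State 1=6.4, State 2=6.5, State 3=7.3.
CropH regrets: 0.4, 0.7, 1.3 → max 1.3
CropG regrets: 0.3, 0.9, 0.0 → max 0.9
CropB regrets: 0.8, 0.6, 1.9 → max 1.9
CropC regrets: 0.0, 0.3, 1.9 → max 1.9
CropD regrets: 0.9, 0.3, 1.8 → max 1.8
CropA regrets: 1.1, 0.0, 0.2 → max 1.1
Smallest max regret = 0.9 → CropG.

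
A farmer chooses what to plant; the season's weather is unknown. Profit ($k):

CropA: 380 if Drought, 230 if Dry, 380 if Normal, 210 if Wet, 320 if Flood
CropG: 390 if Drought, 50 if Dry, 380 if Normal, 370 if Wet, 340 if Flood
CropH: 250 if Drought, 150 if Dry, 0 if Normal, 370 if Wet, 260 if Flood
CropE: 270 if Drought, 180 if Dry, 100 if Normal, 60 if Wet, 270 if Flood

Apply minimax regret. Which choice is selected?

Column bests: Drought=390, Dry=230, Normal=380, Wet=370, Flood=340.
CropA regrets: 10, 0, 0, 160, 20 → max 160
CropG regrets: 0, 180, 0, 0, 0 → max 180
CropH regrets: 140, 80, 380, 0, 80 → max 380
CropE regrets: 120, 50, 280, 310, 70 → max 310
Smallest max regret = 160 → CropA.

CropA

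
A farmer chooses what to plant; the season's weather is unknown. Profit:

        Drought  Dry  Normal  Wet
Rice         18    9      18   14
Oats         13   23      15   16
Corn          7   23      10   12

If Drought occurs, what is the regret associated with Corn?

Best payoff under Drought is 18.
Regret = 18 − 7 = 11.

11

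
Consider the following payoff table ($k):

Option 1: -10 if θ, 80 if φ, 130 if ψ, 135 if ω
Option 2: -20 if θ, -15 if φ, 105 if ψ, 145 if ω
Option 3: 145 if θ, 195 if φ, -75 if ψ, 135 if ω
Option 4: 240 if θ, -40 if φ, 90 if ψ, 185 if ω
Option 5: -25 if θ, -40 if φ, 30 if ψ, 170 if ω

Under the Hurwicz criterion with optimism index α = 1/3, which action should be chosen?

Option 4

Option 1: 1/3·135 + 2/3·(-10) = 115/3
Option 2: 1/3·145 + 2/3·(-20) = 35
Option 3: 1/3·195 + 2/3·(-75) = 15
Option 4: 1/3·240 + 2/3·(-40) = 160/3
Option 5: 1/3·170 + 2/3·(-40) = 30
Highest Hurwicz score = 160/3 → Option 4.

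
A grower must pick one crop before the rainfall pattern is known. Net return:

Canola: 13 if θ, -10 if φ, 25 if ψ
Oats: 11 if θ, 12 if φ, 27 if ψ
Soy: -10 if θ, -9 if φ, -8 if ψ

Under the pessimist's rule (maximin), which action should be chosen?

Oats

Row minima: Canola=-10, Oats=11, Soy=-10
Best worst-case = 11 → Oats.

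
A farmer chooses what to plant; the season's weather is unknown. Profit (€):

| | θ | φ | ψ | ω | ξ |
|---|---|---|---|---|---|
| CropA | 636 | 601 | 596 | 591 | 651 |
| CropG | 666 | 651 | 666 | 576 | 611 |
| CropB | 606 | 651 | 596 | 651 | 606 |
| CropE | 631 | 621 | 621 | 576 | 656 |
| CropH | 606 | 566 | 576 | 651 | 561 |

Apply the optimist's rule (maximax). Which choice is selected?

CropG

Row maxima: CropA=651, CropG=666, CropB=651, CropE=656, CropH=651
Best best-case = 666 → CropG.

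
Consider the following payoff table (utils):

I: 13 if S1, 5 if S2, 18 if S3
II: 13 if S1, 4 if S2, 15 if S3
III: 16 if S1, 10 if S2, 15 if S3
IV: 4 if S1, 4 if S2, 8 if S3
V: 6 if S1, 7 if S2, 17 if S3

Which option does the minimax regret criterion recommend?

III

Column bests: S1=16, S2=10, S3=18.
I regrets: 3, 5, 0 → max 5
II regrets: 3, 6, 3 → max 6
III regrets: 0, 0, 3 → max 3
IV regrets: 12, 6, 10 → max 12
V regrets: 10, 3, 1 → max 10
Smallest max regret = 3 → III.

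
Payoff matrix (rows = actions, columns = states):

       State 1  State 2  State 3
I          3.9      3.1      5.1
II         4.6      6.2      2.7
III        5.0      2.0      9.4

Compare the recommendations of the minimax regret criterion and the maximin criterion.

minimax regret → III; maximin → I (disagree)

Column bests: State 1=5.0, State 2=6.2, State 3=9.4.
I regrets: 1.1, 3.1, 4.3 → max 4.3
II regrets: 0.4, 0.0, 6.7 → max 6.7
III regrets: 0.0, 4.2, 0.0 → max 4.2
Smallest max regret = 4.2 → III.
Row minima: I=3.1, II=2.7, III=2.0
Best worst-case = 3.1 → I.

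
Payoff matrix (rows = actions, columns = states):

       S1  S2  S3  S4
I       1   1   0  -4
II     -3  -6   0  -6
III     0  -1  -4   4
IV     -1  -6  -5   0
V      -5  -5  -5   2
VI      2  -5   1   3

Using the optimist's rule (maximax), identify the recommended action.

Row maxima: I=1, II=0, III=4, IV=0, V=2, VI=3
Best best-case = 4 → III.

III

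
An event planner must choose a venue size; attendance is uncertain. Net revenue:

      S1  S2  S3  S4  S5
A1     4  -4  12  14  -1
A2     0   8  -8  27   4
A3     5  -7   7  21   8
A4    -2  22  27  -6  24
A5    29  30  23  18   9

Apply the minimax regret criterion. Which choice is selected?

A5

Column bests: S1=29, S2=30, S3=27, S4=27, S5=24.
A1 regrets: 25, 34, 15, 13, 25 → max 34
A2 regrets: 29, 22, 35, 0, 20 → max 35
A3 regrets: 24, 37, 20, 6, 16 → max 37
A4 regrets: 31, 8, 0, 33, 0 → max 33
A5 regrets: 0, 0, 4, 9, 15 → max 15
Smallest max regret = 15 → A5.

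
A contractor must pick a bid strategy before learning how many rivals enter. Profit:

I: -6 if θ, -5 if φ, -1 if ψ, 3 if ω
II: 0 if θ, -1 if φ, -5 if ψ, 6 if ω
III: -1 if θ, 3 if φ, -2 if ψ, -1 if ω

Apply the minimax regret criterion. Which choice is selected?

II

Column bests: θ=0, φ=3, ψ=-1, ω=6.
I regrets: 6, 8, 0, 3 → max 8
II regrets: 0, 4, 4, 0 → max 4
III regrets: 1, 0, 1, 7 → max 7
Smallest max regret = 4 → II.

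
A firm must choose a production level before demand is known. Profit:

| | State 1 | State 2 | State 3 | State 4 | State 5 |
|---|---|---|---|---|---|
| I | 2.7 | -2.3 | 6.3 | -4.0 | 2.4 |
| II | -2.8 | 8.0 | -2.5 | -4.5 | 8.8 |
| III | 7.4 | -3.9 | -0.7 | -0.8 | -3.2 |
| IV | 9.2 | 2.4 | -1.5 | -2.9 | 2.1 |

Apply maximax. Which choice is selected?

IV

Row maxima: I=6.3, II=8.8, III=7.4, IV=9.2
Best best-case = 9.2 → IV.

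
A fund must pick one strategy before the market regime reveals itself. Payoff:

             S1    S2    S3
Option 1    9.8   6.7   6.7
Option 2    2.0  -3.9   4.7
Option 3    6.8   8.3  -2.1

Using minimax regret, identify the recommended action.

Column bests: S1=9.8, S2=8.3, S3=6.7.
Option 1 regrets: 0.0, 1.6, 0.0 → max 1.6
Option 2 regrets: 7.8, 12.2, 2.0 → max 12.2
Option 3 regrets: 3.0, 0.0, 8.8 → max 8.8
Smallest max regret = 1.6 → Option 1.

Option 1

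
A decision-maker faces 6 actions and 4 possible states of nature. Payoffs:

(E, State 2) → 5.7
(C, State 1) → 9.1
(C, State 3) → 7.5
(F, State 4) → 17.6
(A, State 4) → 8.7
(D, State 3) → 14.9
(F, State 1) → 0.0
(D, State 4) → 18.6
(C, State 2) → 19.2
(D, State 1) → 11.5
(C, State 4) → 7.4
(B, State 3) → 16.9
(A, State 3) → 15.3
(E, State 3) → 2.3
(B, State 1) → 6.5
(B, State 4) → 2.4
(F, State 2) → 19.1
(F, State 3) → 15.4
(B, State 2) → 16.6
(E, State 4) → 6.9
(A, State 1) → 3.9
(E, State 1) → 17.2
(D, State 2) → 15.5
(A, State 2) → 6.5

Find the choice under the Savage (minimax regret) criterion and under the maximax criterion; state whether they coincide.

minimax regret → D; maximax → C (disagree)

Column bests: State 1=17.2, State 2=19.2, State 3=16.9, State 4=18.6.
A regrets: 13.3, 12.7, 1.6, 9.9 → max 13.3
B regrets: 10.7, 2.6, 0.0, 16.2 → max 16.2
C regrets: 8.1, 0.0, 9.4, 11.2 → max 11.2
D regrets: 5.7, 3.7, 2.0, 0.0 → max 5.7
E regrets: 0.0, 13.5, 14.6, 11.7 → max 14.6
F regrets: 17.2, 0.1, 1.5, 1.0 → max 17.2
Smallest max regret = 5.7 → D.
Row maxima: A=15.3, B=16.9, C=19.2, D=18.6, E=17.2, F=19.1
Best best-case = 19.2 → C.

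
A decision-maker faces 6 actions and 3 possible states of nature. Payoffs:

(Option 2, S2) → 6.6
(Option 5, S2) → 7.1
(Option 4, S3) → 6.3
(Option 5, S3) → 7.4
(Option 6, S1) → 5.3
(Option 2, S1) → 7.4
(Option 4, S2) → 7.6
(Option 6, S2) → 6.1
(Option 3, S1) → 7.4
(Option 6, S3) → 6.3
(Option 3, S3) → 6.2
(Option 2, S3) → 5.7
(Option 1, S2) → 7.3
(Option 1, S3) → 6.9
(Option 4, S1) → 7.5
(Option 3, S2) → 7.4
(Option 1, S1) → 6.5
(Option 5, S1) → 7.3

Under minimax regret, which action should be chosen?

Option 5

Column bests: S1=7.5, S2=7.6, S3=7.4.
Option 1 regrets: 1.0, 0.3, 0.5 → max 1.0
Option 2 regrets: 0.1, 1.0, 1.7 → max 1.7
Option 3 regrets: 0.1, 0.2, 1.2 → max 1.2
Option 4 regrets: 0.0, 0.0, 1.1 → max 1.1
Option 5 regrets: 0.2, 0.5, 0.0 → max 0.5
Option 6 regrets: 2.2, 1.5, 1.1 → max 2.2
Smallest max regret = 0.5 → Option 5.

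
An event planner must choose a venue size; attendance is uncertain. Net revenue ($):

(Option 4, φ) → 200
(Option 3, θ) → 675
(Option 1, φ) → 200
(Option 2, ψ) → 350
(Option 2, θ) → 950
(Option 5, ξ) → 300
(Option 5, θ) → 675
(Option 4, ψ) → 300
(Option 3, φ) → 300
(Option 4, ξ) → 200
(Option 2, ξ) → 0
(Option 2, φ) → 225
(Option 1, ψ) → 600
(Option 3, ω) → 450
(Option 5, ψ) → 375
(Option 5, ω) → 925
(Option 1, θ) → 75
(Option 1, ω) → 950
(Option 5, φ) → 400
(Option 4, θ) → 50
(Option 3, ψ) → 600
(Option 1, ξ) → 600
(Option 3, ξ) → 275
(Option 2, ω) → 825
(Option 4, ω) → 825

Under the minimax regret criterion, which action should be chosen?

Column bests: θ=950, φ=400, ψ=600, ω=950, ξ=600.
Option 1 regrets: 875, 200, 0, 0, 0 → max 875
Option 2 regrets: 0, 175, 250, 125, 600 → max 600
Option 3 regrets: 275, 100, 0, 500, 325 → max 500
Option 4 regrets: 900, 200, 300, 125, 400 → max 900
Option 5 regrets: 275, 0, 225, 25, 300 → max 300
Smallest max regret = 300 → Option 5.

Option 5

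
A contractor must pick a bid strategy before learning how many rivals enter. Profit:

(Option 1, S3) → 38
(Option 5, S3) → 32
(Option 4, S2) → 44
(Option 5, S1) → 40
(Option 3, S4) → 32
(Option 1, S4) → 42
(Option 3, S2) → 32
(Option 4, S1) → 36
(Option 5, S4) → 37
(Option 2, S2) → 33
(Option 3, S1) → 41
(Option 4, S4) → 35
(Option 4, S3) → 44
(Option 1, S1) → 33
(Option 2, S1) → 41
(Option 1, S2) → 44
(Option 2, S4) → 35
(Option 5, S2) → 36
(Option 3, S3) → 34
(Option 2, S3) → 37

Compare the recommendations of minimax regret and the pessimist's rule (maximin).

Column bests: S1=41, S2=44, S3=44, S4=42.
Option 1 regrets: 8, 0, 6, 0 → max 8
Option 2 regrets: 0, 11, 7, 7 → max 11
Option 3 regrets: 0, 12, 10, 10 → max 12
Option 4 regrets: 5, 0, 0, 7 → max 7
Option 5 regrets: 1, 8, 12, 5 → max 12
Smallest max regret = 7 → Option 4.
Row minima: Option 1=33, Option 2=33, Option 3=32, Option 4=35, Option 5=32
Best worst-case = 35 → Option 4.

minimax regret → Option 4; maximin → Option 4 (agree)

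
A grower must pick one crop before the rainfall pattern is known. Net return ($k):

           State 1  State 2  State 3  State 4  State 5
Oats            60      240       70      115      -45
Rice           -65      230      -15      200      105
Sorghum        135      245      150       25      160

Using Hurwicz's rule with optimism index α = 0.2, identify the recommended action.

Sorghum

Oats: 0.2·240 + 0.8·(-45) = 12
Rice: 0.2·230 + 0.8·(-65) = -6
Sorghum: 0.2·245 + 0.8·25 = 69
Highest Hurwicz score = 69 → Sorghum.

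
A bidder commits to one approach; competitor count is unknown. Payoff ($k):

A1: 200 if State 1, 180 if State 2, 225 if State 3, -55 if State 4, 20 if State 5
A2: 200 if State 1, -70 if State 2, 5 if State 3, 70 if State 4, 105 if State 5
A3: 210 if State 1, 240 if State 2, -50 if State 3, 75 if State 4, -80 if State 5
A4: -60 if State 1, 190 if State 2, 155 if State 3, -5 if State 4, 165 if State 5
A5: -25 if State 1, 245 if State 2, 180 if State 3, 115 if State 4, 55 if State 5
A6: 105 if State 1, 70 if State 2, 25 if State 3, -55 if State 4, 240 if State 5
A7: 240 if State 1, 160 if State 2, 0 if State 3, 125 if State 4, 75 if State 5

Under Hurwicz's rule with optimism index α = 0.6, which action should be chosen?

A7

A1: 0.6·225 + 0.4·(-55) = 113
A2: 0.6·200 + 0.4·(-70) = 92
A3: 0.6·240 + 0.4·(-80) = 112
A4: 0.6·190 + 0.4·(-60) = 90
A5: 0.6·245 + 0.4·(-25) = 137
A6: 0.6·240 + 0.4·(-55) = 122
A7: 0.6·240 + 0.4·0 = 144
Highest Hurwicz score = 144 → A7.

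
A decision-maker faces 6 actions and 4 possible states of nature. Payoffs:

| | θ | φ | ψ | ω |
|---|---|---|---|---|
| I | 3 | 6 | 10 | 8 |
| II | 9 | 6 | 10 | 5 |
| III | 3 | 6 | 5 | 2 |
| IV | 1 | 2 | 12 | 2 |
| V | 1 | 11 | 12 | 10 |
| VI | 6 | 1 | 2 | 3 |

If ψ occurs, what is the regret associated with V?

Best payoff under ψ is 12.
Regret = 12 − 12 = 0.

0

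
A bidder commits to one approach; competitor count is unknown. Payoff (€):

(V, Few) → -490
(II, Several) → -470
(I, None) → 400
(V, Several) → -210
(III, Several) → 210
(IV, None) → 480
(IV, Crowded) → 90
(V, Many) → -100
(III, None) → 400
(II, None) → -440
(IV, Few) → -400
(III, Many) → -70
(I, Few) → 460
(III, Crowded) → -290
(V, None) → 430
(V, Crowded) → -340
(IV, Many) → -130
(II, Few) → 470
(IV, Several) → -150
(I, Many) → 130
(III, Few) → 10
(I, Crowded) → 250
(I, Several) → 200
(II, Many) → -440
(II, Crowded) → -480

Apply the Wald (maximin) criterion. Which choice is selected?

Row minima: I=130, II=-480, III=-290, IV=-400, V=-490
Best worst-case = 130 → I.

I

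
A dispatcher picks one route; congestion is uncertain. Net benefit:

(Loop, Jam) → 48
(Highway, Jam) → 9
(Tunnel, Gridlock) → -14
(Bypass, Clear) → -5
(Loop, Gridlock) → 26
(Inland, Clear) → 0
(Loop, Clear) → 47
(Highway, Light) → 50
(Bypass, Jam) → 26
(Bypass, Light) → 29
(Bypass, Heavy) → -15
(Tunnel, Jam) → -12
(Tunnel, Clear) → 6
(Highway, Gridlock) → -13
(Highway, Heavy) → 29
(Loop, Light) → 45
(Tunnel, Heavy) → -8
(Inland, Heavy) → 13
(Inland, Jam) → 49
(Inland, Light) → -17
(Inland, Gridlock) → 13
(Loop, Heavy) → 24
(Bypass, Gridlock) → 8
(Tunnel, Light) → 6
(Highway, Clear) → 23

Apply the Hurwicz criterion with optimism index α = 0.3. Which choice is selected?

Inland: 0.3·49 + 0.7·(-17) = 2.8
Highway: 0.3·50 + 0.7·(-13) = 5.9
Bypass: 0.3·29 + 0.7·(-15) = -1.8
Tunnel: 0.3·6 + 0.7·(-14) = -8
Loop: 0.3·48 + 0.7·24 = 31.2
Highest Hurwicz score = 31.2 → Loop.

Loop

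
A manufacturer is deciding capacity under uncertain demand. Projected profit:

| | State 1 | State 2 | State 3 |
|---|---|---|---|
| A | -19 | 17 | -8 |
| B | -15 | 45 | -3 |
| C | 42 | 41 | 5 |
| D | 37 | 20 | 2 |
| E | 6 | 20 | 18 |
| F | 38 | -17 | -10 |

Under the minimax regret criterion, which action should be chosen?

C

Column bests: State 1=42, State 2=45, State 3=18.
A regrets: 61, 28, 26 → max 61
B regrets: 57, 0, 21 → max 57
C regrets: 0, 4, 13 → max 13
D regrets: 5, 25, 16 → max 25
E regrets: 36, 25, 0 → max 36
F regrets: 4, 62, 28 → max 62
Smallest max regret = 13 → C.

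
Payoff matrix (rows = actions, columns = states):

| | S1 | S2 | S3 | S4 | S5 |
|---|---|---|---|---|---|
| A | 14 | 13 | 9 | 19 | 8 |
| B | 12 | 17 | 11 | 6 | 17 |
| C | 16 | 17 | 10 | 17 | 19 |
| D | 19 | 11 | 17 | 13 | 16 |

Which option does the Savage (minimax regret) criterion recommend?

D

Column bests: S1=19, S2=17, S3=17, S4=19, S5=19.
A regrets: 5, 4, 8, 0, 11 → max 11
B regrets: 7, 0, 6, 13, 2 → max 13
C regrets: 3, 0, 7, 2, 0 → max 7
D regrets: 0, 6, 0, 6, 3 → max 6
Smallest max regret = 6 → D.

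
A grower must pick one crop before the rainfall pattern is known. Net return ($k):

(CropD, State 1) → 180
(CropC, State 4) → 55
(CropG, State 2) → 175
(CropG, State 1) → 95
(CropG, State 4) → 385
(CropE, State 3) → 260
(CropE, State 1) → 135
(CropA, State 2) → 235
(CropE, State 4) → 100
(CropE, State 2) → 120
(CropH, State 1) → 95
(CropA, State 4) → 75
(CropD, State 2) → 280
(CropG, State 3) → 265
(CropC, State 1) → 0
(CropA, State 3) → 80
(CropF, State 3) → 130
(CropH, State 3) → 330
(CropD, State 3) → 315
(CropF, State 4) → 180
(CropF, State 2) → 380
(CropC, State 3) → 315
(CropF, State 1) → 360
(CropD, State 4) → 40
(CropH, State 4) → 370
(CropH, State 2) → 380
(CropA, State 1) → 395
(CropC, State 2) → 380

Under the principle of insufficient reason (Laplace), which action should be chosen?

CropH

Row averages: CropD=203.75, CropH=293.75, CropE=153.75, CropC=187.5, CropG=230, CropA=196.25, CropF=262.5
Highest average = 293.75 → CropH.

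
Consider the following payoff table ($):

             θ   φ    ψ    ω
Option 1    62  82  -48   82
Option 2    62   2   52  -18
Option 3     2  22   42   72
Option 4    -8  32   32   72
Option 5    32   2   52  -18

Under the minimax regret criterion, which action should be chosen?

Option 3

Column bests: θ=62, φ=82, ψ=52, ω=82.
Option 1 regrets: 0, 0, 100, 0 → max 100
Option 2 regrets: 0, 80, 0, 100 → max 100
Option 3 regrets: 60, 60, 10, 10 → max 60
Option 4 regrets: 70, 50, 20, 10 → max 70
Option 5 regrets: 30, 80, 0, 100 → max 100
Smallest max regret = 60 → Option 3.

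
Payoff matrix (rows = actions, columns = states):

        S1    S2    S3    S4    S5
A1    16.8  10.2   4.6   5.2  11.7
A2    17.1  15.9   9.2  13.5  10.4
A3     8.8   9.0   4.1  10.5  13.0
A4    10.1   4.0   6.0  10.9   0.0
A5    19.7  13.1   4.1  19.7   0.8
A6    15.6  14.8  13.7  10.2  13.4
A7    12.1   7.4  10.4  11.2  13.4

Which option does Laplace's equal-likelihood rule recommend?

A6

Row averages: A1=9.7, A2=13.22, A3=9.08, A4=6.2, A5=11.48, A6=13.54, A7=10.9
Highest average = 13.54 → A6.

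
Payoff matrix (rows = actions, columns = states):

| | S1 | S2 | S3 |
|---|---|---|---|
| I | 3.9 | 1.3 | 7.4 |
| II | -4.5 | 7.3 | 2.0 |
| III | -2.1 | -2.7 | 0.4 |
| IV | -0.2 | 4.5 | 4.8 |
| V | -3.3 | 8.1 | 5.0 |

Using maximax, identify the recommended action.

Row maxima: I=7.4, II=7.3, III=0.4, IV=4.8, V=8.1
Best best-case = 8.1 → V.

V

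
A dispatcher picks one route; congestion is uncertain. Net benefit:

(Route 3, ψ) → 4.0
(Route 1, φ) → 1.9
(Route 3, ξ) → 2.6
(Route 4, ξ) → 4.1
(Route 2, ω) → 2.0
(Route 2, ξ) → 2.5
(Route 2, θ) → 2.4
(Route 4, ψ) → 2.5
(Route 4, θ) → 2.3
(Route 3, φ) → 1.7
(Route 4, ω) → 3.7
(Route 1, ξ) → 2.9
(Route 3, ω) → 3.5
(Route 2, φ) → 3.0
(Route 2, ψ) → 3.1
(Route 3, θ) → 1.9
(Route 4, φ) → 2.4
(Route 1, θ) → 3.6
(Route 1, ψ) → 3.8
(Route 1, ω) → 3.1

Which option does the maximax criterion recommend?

Row maxima: Route 1=3.8, Route 2=3.1, Route 3=4.0, Route 4=4.1
Best best-case = 4.1 → Route 4.

Route 4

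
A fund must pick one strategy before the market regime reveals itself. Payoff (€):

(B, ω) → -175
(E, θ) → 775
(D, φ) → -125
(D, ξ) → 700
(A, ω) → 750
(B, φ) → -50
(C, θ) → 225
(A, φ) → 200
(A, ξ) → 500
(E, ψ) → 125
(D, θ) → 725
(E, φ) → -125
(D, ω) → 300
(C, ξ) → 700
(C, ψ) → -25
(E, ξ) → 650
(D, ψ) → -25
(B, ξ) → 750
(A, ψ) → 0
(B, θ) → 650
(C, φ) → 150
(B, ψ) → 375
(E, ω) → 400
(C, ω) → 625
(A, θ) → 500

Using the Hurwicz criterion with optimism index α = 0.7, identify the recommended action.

A

A: 0.7·750 + 0.3·0 = 525
B: 0.7·750 + 0.3·(-175) = 472.5
C: 0.7·700 + 0.3·(-25) = 482.5
D: 0.7·725 + 0.3·(-125) = 470
E: 0.7·775 + 0.3·(-125) = 505
Highest Hurwicz score = 525 → A.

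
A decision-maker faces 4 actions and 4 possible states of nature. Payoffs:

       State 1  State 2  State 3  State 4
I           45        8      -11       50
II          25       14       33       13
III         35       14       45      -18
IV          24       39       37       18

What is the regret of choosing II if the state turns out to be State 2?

25

Best payoff under State 2 is 39.
Regret = 39 − 14 = 25.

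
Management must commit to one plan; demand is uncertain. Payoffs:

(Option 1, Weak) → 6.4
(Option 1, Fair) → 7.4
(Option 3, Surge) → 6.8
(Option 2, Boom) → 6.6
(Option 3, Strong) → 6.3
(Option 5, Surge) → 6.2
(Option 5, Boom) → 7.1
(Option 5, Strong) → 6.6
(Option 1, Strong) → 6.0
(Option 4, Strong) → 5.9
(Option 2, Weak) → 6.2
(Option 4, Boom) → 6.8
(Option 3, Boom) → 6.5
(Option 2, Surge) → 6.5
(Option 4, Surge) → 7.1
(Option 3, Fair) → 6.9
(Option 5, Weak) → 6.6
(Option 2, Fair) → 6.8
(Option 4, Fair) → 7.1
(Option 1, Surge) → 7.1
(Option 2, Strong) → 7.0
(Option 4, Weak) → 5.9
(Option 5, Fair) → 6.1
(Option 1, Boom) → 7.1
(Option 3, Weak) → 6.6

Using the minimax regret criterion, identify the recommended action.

Column bests: Weak=6.6, Fair=7.4, Strong=7.0, Boom=7.1, Surge=7.1.
Option 1 regrets: 0.2, 0.0, 1.0, 0.0, 0.0 → max 1.0
Option 2 regrets: 0.4, 0.6, 0.0, 0.5, 0.6 → max 0.6
Option 3 regrets: 0.0, 0.5, 0.7, 0.6, 0.3 → max 0.7
Option 4 regrets: 0.7, 0.3, 1.1, 0.3, 0.0 → max 1.1
Option 5 regrets: 0.0, 1.3, 0.4, 0.0, 0.9 → max 1.3
Smallest max regret = 0.6 → Option 2.

Option 2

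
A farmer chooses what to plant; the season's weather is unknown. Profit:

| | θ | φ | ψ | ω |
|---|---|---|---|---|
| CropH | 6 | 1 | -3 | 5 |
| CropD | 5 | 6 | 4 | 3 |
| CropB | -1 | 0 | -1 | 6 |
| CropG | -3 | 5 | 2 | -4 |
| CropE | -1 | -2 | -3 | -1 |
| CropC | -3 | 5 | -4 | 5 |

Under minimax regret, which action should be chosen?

Column bests: θ=6, φ=6, ψ=4, ω=6.
CropH regrets: 0, 5, 7, 1 → max 7
CropD regrets: 1, 0, 0, 3 → max 3
CropB regrets: 7, 6, 5, 0 → max 7
CropG regrets: 9, 1, 2, 10 → max 10
CropE regrets: 7, 8, 7, 7 → max 8
CropC regrets: 9, 1, 8, 1 → max 9
Smallest max regret = 3 → CropD.

CropD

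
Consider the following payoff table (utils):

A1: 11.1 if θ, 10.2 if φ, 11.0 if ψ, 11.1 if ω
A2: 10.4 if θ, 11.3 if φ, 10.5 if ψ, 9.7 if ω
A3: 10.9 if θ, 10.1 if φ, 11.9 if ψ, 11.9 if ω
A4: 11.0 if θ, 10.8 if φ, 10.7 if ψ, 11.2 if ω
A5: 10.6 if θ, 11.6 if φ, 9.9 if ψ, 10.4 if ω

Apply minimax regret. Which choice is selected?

A4

Column bests: θ=11.1, φ=11.6, ψ=11.9, ω=11.9.
A1 regrets: 0.0, 1.4, 0.9, 0.8 → max 1.4
A2 regrets: 0.7, 0.3, 1.4, 2.2 → max 2.2
A3 regrets: 0.2, 1.5, 0.0, 0.0 → max 1.5
A4 regrets: 0.1, 0.8, 1.2, 0.7 → max 1.2
A5 regrets: 0.5, 0.0, 2.0, 1.5 → max 2.0
Smallest max regret = 1.2 → A4.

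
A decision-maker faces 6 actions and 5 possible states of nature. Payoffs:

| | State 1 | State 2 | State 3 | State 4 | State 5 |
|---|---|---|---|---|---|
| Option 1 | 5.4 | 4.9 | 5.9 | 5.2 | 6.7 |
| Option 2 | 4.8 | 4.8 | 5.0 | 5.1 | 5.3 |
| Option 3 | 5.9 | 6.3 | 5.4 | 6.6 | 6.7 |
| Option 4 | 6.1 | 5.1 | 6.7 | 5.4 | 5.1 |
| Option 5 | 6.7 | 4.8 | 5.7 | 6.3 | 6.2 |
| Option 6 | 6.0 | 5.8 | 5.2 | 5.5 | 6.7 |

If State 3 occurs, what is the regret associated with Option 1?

0.8

Best payoff under State 3 is 6.7.
Regret = 6.7 − 5.9 = 0.8.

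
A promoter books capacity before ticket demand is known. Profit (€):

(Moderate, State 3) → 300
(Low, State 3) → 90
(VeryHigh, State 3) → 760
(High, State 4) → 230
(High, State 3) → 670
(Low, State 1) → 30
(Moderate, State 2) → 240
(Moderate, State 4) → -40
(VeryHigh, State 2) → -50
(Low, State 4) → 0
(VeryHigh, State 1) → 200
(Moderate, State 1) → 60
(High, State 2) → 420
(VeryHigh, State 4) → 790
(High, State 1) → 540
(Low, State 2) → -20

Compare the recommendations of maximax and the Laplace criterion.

Row maxima: Low=90, Moderate=300, High=670, VeryHigh=790
Best best-case = 790 → VeryHigh.
Row averages: Low=25, Moderate=140, High=465, VeryHigh=425
Highest average = 465 → High.

maximax → VeryHigh; laplace → High (disagree)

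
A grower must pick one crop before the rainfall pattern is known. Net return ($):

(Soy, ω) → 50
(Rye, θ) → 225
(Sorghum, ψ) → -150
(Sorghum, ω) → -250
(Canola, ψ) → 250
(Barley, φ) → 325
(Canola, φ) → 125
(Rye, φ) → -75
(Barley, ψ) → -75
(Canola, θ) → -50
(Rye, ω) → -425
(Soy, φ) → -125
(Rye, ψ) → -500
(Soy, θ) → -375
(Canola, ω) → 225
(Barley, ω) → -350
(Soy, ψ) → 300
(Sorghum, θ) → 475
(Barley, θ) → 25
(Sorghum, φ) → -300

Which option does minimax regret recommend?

Column bests: θ=475, φ=325, ψ=300, ω=225.
Canola regrets: 525, 200, 50, 0 → max 525
Barley regrets: 450, 0, 375, 575 → max 575
Sorghum regrets: 0, 625, 450, 475 → max 625
Rye regrets: 250, 400, 800, 650 → max 800
Soy regrets: 850, 450, 0, 175 → max 850
Smallest max regret = 525 → Canola.

Canola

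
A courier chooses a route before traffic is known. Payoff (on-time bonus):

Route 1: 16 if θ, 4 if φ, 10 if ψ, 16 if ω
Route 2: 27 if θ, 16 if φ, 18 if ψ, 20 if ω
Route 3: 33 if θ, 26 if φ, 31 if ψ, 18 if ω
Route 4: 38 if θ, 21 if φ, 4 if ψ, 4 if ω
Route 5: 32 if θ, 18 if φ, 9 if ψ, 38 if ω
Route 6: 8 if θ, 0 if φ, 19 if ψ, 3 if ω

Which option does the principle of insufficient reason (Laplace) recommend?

Row averages: Route 1=11.5, Route 2=20.25, Route 3=27, Route 4=16.75, Route 5=24.25, Route 6=7.5
Highest average = 27 → Route 3.

Route 3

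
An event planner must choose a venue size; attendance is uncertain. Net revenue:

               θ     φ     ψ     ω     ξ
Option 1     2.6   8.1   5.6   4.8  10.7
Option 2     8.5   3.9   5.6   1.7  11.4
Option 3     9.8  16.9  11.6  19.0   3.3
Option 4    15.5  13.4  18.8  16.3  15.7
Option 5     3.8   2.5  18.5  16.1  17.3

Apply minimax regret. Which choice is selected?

Option 4

Column bests: θ=15.5, φ=16.9, ψ=18.8, ω=19.0, ξ=17.3.
Option 1 regrets: 12.9, 8.8, 13.2, 14.2, 6.6 → max 14.2
Option 2 regrets: 7.0, 13.0, 13.2, 17.3, 5.9 → max 17.3
Option 3 regrets: 5.7, 0.0, 7.2, 0.0, 14.0 → max 14.0
Option 4 regrets: 0.0, 3.5, 0.0, 2.7, 1.6 → max 3.5
Option 5 regrets: 11.7, 14.4, 0.3, 2.9, 0.0 → max 14.4
Smallest max regret = 3.5 → Option 4.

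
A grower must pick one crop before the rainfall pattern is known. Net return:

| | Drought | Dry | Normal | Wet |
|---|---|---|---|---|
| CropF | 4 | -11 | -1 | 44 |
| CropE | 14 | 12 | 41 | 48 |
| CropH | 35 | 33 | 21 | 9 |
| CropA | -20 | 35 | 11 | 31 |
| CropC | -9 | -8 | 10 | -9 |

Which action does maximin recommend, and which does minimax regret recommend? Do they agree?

maximin → CropE; minimax regret → CropE (agree)

Row minima: CropF=-11, CropE=12, CropH=9, CropA=-20, CropC=-9
Best worst-case = 12 → CropE.
Column bests: Drought=35, Dry=35, Normal=41, Wet=48.
CropF regrets: 31, 46, 42, 4 → max 46
CropE regrets: 21, 23, 0, 0 → max 23
CropH regrets: 0, 2, 20, 39 → max 39
CropA regrets: 55, 0, 30, 17 → max 55
CropC regrets: 44, 43, 31, 57 → max 57
Smallest max regret = 23 → CropE.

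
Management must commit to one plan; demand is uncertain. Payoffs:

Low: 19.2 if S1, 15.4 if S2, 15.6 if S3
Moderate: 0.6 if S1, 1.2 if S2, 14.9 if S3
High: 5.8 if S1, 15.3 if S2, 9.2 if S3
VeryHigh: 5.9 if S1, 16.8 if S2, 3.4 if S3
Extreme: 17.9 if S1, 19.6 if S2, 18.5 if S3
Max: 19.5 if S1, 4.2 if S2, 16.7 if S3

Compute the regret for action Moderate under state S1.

Best payoff under S1 is 19.5.
Regret = 19.5 − 0.6 = 18.9.

18.9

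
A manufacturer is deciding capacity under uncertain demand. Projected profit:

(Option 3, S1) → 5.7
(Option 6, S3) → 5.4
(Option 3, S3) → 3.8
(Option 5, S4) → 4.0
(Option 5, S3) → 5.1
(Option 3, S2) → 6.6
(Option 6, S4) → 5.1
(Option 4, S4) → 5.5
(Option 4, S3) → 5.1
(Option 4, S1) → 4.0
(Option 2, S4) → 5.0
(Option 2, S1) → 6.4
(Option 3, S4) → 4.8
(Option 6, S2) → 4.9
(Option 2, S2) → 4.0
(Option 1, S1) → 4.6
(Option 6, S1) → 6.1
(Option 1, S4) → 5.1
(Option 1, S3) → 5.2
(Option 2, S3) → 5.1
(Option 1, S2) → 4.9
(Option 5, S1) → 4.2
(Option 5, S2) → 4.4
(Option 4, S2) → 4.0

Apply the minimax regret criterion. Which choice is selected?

Column bests: S1=6.4, S2=6.6, S3=5.4, S4=5.5.
Option 1 regrets: 1.8, 1.7, 0.2, 0.4 → max 1.8
Option 2 regrets: 0.0, 2.6, 0.3, 0.5 → max 2.6
Option 3 regrets: 0.7, 0.0, 1.6, 0.7 → max 1.6
Option 4 regrets: 2.4, 2.6, 0.3, 0.0 → max 2.6
Option 5 regrets: 2.2, 2.2, 0.3, 1.5 → max 2.2
Option 6 regrets: 0.3, 1.7, 0.0, 0.4 → max 1.7
Smallest max regret = 1.6 → Option 3.

Option 3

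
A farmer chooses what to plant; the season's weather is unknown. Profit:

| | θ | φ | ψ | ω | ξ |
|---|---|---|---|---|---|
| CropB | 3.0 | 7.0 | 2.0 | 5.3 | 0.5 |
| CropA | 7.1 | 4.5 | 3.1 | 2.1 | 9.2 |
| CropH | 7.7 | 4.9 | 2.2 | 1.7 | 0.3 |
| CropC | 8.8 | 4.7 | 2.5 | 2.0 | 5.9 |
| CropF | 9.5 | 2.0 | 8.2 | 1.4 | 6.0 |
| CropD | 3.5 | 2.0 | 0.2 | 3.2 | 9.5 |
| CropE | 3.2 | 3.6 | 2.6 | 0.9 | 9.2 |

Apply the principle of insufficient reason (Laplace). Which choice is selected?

Row averages: CropB=3.56, CropA=5.2, CropH=3.36, CropC=4.78, CropF=5.42, CropD=3.68, CropE=3.9
Highest average = 5.42 → CropF.

CropF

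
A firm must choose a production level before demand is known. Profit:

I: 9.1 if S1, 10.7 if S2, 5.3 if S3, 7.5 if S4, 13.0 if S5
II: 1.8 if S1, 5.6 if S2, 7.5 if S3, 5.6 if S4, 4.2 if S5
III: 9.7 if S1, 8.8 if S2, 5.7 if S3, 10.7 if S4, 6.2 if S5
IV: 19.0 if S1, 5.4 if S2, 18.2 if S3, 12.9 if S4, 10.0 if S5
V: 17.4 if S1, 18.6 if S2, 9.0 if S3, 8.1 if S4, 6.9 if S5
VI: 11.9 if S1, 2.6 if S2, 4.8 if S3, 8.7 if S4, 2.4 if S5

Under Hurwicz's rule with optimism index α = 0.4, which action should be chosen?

V

I: 0.4·13.0 + 0.6·5.3 = 8.38
II: 0.4·7.5 + 0.6·1.8 = 4.08
III: 0.4·10.7 + 0.6·5.7 = 7.7
IV: 0.4·19.0 + 0.6·5.4 = 10.84
V: 0.4·18.6 + 0.6·6.9 = 11.58
VI: 0.4·11.9 + 0.6·2.4 = 6.2
Highest Hurwicz score = 11.58 → V.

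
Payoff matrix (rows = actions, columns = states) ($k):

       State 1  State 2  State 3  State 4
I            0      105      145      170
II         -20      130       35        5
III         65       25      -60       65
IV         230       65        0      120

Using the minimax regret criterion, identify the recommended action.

Column bests: State 1=230, State 2=130, State 3=145, State 4=170.
I regrets: 230, 25, 0, 0 → max 230
II regrets: 250, 0, 110, 165 → max 250
III regrets: 165, 105, 205, 105 → max 205
IV regrets: 0, 65, 145, 50 → max 145
Smallest max regret = 145 → IV.

IV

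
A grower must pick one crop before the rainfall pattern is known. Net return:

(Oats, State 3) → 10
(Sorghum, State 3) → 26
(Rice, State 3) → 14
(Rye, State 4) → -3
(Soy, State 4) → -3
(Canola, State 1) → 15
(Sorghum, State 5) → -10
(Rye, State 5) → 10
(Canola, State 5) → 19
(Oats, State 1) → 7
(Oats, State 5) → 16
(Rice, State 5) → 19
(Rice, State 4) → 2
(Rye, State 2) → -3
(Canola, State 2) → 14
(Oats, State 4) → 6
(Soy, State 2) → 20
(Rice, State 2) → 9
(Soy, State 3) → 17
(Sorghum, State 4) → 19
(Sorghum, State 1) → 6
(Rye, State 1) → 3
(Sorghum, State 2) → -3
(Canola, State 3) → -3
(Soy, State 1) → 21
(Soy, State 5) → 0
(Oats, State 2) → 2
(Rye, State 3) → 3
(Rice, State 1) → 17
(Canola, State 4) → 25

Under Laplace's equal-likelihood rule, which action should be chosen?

Row averages: Soy=11, Canola=14, Rice=12.2, Oats=8.2, Sorghum=7.6, Rye=2
Highest average = 14 → Canola.

Canola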